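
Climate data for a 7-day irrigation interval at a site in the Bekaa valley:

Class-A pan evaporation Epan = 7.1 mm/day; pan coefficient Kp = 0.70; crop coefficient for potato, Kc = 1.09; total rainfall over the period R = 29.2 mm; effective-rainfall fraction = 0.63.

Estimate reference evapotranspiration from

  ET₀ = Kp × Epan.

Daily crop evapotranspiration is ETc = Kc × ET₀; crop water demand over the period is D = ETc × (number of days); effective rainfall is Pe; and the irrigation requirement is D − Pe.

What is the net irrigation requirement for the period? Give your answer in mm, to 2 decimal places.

ET₀ = 0.70 × 7.1 = 4.9700 mm/d
ETc = Kc × ET₀ = 1.09 × 4.9700 = 5.4173 mm/d
Crop demand D = ETc × 7 d = 5.4173 × 7 = 37.921 mm
Pe = 0.63 × 29.2 = 18.396 mm
D − Pe = 37.921 − 18.396 = 19.525 mm

19.53 mm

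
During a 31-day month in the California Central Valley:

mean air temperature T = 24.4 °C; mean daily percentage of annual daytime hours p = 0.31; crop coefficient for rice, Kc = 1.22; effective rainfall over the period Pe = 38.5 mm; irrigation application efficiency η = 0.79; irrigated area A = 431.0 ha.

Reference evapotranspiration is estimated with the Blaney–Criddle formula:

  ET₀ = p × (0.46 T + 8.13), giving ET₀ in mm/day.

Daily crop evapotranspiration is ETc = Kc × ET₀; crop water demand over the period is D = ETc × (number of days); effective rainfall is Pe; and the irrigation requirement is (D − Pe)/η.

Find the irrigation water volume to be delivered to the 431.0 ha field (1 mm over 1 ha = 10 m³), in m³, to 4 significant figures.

1028000 m³

ET₀ = 0.31 × (0.46 × 24.4 + 8.13) = 0.31 × 19.354 = 5.9997 mm/d
ETc = Kc × ET₀ = 1.22 × 5.9997 = 7.3196 mm/d
Crop demand D = ETc × 31 d = 7.3196 × 31 = 226.908 mm
D − Pe = 226.908 − 38.5 = 188.408 mm
Gross irrigation = 188.408 / 0.79 = 238.491 mm
Volume = 238.491 mm × 431.0 ha × 10 = 1027896.2 m³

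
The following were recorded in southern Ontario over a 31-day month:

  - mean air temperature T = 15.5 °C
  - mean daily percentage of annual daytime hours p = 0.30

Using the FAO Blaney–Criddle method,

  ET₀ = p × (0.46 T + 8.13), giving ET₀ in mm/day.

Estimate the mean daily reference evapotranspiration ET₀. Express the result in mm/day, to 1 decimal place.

4.6 mm/day

ET₀ = 0.30 × (0.46 × 15.5 + 8.13) = 0.30 × 15.260 = 4.5780 mm/d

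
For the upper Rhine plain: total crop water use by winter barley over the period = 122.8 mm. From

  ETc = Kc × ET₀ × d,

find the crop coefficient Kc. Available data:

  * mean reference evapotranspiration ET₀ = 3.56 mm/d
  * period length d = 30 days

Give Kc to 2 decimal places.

1.15

ETc = Kc × ET₀ × d  ⇒  Kc = ETc / (ET₀ × d)
Kc = 122.8 / (3.56 × 30) = 122.8 / 106.80 = 1.1498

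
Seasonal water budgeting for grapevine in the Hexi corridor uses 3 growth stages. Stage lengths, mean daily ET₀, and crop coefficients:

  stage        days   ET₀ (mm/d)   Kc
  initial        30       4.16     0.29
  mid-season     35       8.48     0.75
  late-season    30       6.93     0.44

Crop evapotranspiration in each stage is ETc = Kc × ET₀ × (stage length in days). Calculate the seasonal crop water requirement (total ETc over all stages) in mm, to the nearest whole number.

350 mm

initial: 0.29 × 4.16 × 30 = 36.19 mm
mid-season: 0.75 × 8.48 × 35 = 222.60 mm
late-season: 0.44 × 6.93 × 30 = 91.48 mm
Seasonal total = 350.27 mm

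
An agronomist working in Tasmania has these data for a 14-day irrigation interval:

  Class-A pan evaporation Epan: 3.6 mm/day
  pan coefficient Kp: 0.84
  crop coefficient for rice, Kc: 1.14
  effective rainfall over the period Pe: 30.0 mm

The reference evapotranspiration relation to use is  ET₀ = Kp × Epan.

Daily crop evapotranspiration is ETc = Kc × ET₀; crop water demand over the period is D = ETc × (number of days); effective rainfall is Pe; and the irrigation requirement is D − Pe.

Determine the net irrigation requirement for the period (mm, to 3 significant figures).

18.3 mm

ET₀ = 0.84 × 3.6 = 3.0240 mm/d
ETc = Kc × ET₀ = 1.14 × 3.0240 = 3.4474 mm/d
Crop demand D = ETc × 14 d = 3.4474 × 14 = 48.264 mm
D − Pe = 48.264 − 30.0 = 18.264 mm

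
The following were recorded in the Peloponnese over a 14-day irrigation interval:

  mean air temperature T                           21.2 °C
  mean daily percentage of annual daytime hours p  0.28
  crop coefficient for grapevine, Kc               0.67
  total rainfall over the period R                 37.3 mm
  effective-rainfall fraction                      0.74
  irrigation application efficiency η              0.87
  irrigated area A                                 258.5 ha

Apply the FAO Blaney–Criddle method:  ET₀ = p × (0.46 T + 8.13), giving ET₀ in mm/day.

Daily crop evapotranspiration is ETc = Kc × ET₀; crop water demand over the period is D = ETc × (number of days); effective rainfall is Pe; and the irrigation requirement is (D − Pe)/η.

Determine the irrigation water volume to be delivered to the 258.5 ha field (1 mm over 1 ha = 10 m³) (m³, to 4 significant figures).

ET₀ = 0.28 × (0.46 × 21.2 + 8.13) = 0.28 × 17.882 = 5.0070 mm/d
ETc = Kc × ET₀ = 0.67 × 5.0070 = 3.3547 mm/d
Crop demand D = ETc × 14 d = 3.3547 × 14 = 46.966 mm
Pe = 0.74 × 37.3 = 27.602 mm
D − Pe = 46.966 − 27.602 = 19.364 mm
Gross irrigation = 19.364 / 0.87 = 22.257 mm
Volume = 22.257 mm × 258.5 ha × 10 = 57534.3 m³

57530 m³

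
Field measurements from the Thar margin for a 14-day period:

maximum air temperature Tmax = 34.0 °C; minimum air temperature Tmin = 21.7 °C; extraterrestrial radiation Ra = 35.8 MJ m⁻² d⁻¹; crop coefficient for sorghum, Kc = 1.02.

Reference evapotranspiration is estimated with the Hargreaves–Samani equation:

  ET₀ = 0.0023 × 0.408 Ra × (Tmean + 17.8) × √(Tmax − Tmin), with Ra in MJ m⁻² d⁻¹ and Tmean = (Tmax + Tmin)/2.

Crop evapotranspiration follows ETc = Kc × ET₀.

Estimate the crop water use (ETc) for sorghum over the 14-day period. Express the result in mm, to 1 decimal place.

76.8 mm

Tmean = (34.0 + 21.7)/2 = 27.85 °C
0.408 Ra = 0.408 × 35.8 = 14.6064 mm/d equivalent
ET₀ = 0.0023 × 14.6064 × (27.85 + 17.8) × √12.3 = 0.0023 × 14.6064 × 45.65 × 3.5071 = 5.3785 mm/d
ETc = Kc × ET₀ = 1.02 × 5.3785 = 5.4861 mm/d
Over 14 days: 5.4861 × 14 = 76.805 mm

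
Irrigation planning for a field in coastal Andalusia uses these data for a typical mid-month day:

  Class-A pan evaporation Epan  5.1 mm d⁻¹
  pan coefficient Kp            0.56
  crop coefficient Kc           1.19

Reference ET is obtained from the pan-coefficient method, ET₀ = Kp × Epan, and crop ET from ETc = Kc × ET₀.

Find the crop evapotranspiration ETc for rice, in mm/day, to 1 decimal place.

ET₀ = 0.56 × 5.1 = 2.8560 mm/d
ETc = Kc × ET₀ = 1.19 × 2.8560 = 3.3986 mm/d

3.4 mm/day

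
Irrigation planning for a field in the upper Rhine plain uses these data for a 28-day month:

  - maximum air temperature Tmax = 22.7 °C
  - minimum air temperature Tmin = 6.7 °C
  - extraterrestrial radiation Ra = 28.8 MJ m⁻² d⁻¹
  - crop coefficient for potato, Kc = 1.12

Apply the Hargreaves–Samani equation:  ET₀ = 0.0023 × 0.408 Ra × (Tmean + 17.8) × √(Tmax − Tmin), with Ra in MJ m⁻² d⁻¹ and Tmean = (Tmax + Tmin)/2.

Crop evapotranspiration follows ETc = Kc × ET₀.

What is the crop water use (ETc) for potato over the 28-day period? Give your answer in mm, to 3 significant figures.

Tmean = (22.7 + 6.7)/2 = 14.70 °C
0.408 Ra = 0.408 × 28.8 = 11.7504 mm/d equivalent
ET₀ = 0.0023 × 11.7504 × (14.70 + 17.8) × √16.0 = 0.0023 × 11.7504 × 32.50 × 4.0000 = 3.5134 mm/d
ETc = Kc × ET₀ = 1.12 × 3.5134 = 3.9350 mm/d
Over 28 days: 3.9350 × 28 = 110.180 mm

110 mm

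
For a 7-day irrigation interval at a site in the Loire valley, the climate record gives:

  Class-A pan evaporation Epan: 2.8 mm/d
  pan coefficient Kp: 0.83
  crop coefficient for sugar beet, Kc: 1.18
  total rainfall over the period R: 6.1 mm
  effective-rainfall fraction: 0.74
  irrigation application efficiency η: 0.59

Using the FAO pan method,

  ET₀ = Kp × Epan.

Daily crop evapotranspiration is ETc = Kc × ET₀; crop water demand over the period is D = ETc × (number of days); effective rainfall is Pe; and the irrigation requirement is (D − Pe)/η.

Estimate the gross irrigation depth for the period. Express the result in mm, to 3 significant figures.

24.9 mm

ET₀ = 0.83 × 2.8 = 2.3240 mm/d
ETc = Kc × ET₀ = 1.18 × 2.3240 = 2.7423 mm/d
Crop demand D = ETc × 7 d = 2.7423 × 7 = 19.196 mm
Pe = 0.74 × 6.1 = 4.514 mm
D − Pe = 19.196 − 4.514 = 14.682 mm
Gross irrigation = 14.682 / 0.59 = 24.885 mm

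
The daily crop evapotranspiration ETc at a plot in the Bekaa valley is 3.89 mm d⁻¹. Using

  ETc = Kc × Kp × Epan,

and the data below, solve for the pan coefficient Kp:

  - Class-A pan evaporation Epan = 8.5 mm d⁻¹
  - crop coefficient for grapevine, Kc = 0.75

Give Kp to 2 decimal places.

0.61

ETc = Kc × Kp × Epan  ⇒  Kp = ETc / (Kc × Epan)
Kp = 3.89 / (0.75 × 8.5) = 3.89 / 6.375 = 0.6102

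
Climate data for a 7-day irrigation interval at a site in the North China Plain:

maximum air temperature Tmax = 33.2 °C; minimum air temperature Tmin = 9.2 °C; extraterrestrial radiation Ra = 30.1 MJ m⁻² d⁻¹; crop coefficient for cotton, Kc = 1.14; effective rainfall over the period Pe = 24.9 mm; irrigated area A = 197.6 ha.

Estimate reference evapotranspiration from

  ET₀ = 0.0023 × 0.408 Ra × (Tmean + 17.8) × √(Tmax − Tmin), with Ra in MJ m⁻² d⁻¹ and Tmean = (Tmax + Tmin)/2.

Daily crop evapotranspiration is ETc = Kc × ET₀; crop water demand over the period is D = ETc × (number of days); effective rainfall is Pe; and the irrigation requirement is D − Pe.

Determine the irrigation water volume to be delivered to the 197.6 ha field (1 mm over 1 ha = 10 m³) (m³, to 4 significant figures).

Tmean = (33.2 + 9.2)/2 = 21.20 °C
0.408 Ra = 0.408 × 30.1 = 12.2808 mm/d equivalent
ET₀ = 0.0023 × 12.2808 × (21.20 + 17.8) × √24.0 = 0.0023 × 12.2808 × 39.00 × 4.8990 = 5.3967 mm/d
ETc = Kc × ET₀ = 1.14 × 5.3967 = 6.1522 mm/d
Crop demand D = ETc × 7 d = 6.1522 × 7 = 43.065 mm
D − Pe = 43.065 − 24.9 = 18.165 mm
Volume = 18.165 mm × 197.6 ha × 10 = 35894.0 m³

35890 m³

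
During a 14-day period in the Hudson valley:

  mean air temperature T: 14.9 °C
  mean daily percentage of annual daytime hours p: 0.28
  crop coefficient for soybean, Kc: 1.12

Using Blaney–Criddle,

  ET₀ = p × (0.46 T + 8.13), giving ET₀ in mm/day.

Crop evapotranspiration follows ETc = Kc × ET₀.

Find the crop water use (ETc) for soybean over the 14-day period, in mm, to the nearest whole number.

66 mm

ET₀ = 0.28 × (0.46 × 14.9 + 8.13) = 0.28 × 14.984 = 4.1955 mm/d
ETc = Kc × ET₀ = 1.12 × 4.1955 = 4.6990 mm/d
Over 14 days: 4.6990 × 14 = 65.786 mm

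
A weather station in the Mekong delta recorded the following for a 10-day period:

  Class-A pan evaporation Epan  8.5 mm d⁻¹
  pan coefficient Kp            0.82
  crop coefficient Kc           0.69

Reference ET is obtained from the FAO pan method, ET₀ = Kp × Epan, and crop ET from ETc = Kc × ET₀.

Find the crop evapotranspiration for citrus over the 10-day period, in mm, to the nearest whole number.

48 mm

ET₀ = 0.82 × 8.5 = 6.9700 mm/d
ETc = Kc × ET₀ = 0.69 × 6.9700 = 4.8093 mm/d
Over 10 days: 4.8093 × 10 = 48.093 mm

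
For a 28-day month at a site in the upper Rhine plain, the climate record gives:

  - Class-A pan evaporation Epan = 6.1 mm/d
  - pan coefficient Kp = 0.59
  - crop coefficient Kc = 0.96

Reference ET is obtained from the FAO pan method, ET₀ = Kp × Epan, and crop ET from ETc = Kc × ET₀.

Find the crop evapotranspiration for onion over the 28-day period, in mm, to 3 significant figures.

96.7 mm

ET₀ = 0.59 × 6.1 = 3.5990 mm/d
ETc = Kc × ET₀ = 0.96 × 3.5990 = 3.4550 mm/d
Over 28 days: 3.4550 × 28 = 96.740 mm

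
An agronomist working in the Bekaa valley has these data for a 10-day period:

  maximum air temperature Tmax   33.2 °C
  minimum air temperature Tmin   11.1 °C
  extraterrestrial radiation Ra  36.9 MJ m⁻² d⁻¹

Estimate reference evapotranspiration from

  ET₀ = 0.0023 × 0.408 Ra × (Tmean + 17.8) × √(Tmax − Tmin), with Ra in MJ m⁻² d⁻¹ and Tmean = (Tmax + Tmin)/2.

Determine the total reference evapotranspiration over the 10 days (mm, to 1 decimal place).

Tmean = (33.2 + 11.1)/2 = 22.15 °C
0.408 Ra = 0.408 × 36.9 = 15.0552 mm/d equivalent
ET₀ = 0.0023 × 15.0552 × (22.15 + 17.8) × √22.1 = 0.0023 × 15.0552 × 39.95 × 4.7011 = 6.5033 mm/d
Over 10 days: 6.5033 × 10 = 65.033 mm

65.0 mm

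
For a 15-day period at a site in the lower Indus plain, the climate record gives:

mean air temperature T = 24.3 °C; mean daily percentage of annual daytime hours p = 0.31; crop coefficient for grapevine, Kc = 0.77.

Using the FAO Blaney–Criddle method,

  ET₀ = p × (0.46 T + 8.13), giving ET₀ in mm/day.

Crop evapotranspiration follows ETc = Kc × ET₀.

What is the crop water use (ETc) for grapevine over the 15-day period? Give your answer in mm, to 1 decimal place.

ET₀ = 0.31 × (0.46 × 24.3 + 8.13) = 0.31 × 19.308 = 5.9855 mm/d
ETc = Kc × ET₀ = 0.77 × 5.9855 = 4.6088 mm/d
Over 15 days: 4.6088 × 15 = 69.132 mm

69.1 mm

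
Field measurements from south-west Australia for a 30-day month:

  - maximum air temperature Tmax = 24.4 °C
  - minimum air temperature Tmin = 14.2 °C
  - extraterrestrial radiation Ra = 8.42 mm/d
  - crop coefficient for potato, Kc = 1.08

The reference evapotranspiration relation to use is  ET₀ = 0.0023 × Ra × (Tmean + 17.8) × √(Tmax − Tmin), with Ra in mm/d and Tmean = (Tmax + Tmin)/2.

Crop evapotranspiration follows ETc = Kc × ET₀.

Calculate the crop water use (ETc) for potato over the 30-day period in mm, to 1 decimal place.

74.3 mm

Tmean = (24.4 + 14.2)/2 = 19.30 °C
ET₀ = 0.0023 × 8.42 × (19.30 + 17.8) × √10.2 = 0.0023 × 8.42 × 37.10 × 3.1937 = 2.2946 mm/d
ETc = Kc × ET₀ = 1.08 × 2.2946 = 2.4782 mm/d
Over 30 days: 2.4782 × 30 = 74.346 mm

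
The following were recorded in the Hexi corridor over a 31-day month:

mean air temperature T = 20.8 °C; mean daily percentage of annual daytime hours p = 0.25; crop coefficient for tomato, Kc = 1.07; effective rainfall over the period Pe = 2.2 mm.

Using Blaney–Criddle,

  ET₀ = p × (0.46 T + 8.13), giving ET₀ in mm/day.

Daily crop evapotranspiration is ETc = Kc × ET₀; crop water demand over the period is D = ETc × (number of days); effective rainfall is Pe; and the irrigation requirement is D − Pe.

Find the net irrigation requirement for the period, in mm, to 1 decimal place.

ET₀ = 0.25 × (0.46 × 20.8 + 8.13) = 0.25 × 17.698 = 4.4245 mm/d
ETc = Kc × ET₀ = 1.07 × 4.4245 = 4.7342 mm/d
Crop demand D = ETc × 31 d = 4.7342 × 31 = 146.760 mm
D − Pe = 146.760 − 2.2 = 144.560 mm

144.6 mm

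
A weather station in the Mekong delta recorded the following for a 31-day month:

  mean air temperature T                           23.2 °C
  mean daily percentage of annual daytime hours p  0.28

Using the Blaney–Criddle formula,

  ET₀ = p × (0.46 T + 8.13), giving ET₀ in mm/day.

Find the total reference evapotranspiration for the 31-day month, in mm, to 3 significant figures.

ET₀ = 0.28 × (0.46 × 23.2 + 8.13) = 0.28 × 18.802 = 5.2646 mm/d
Monthly total = 5.2646 × 31 = 163.203 mm

163 mm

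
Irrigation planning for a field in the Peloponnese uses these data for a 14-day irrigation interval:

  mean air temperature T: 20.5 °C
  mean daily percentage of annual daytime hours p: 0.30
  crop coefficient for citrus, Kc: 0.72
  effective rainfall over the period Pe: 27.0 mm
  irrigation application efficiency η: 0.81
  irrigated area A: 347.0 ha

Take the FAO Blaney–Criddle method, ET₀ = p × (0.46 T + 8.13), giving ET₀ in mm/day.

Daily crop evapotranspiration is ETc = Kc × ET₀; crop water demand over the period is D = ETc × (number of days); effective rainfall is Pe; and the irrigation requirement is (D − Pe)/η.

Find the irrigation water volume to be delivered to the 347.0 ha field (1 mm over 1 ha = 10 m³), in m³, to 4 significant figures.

ET₀ = 0.30 × (0.46 × 20.5 + 8.13) = 0.30 × 17.560 = 5.2680 mm/d
ETc = Kc × ET₀ = 0.72 × 5.2680 = 3.7930 mm/d
Crop demand D = ETc × 14 d = 3.7930 × 14 = 53.102 mm
D − Pe = 53.102 − 27.0 = 26.102 mm
Gross irrigation = 26.102 / 0.81 = 32.225 mm
Volume = 32.225 mm × 347.0 ha × 10 = 111820.8 m³

111800 m³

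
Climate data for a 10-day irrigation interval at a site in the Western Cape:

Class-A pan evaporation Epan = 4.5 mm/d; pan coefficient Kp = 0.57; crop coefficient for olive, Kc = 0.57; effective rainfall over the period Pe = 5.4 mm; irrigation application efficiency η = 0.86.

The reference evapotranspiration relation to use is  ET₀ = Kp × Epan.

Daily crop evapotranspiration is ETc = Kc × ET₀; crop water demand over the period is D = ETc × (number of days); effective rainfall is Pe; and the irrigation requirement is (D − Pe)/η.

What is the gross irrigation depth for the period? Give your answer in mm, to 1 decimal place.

10.7 mm

ET₀ = 0.57 × 4.5 = 2.5650 mm/d
ETc = Kc × ET₀ = 0.57 × 2.5650 = 1.4621 mm/d
Crop demand D = ETc × 10 d = 1.4621 × 10 = 14.621 mm
D − Pe = 14.621 − 5.4 = 9.221 mm
Gross irrigation = 9.221 / 0.86 = 10.722 mm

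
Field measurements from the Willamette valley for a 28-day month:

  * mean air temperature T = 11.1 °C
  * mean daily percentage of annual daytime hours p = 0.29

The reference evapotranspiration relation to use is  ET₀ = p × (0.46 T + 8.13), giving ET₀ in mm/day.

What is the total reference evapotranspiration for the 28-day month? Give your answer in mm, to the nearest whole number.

107 mm

ET₀ = 0.29 × (0.46 × 11.1 + 8.13) = 0.29 × 13.236 = 3.8384 mm/d
Monthly total = 3.8384 × 28 = 107.475 mm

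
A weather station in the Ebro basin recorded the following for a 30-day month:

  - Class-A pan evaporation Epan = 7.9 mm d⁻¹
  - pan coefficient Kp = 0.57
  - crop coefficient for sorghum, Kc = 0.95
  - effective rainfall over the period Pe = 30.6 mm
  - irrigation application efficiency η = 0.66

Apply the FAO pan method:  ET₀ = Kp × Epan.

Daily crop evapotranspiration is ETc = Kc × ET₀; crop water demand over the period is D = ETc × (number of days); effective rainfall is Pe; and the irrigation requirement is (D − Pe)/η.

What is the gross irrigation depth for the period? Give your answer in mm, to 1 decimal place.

ET₀ = 0.57 × 7.9 = 4.5030 mm/d
ETc = Kc × ET₀ = 0.95 × 4.5030 = 4.2779 mm/d
Crop demand D = ETc × 30 d = 4.2779 × 30 = 128.337 mm
D − Pe = 128.337 − 30.6 = 97.737 mm
Gross irrigation = 97.737 / 0.66 = 148.086 mm

148.1 mm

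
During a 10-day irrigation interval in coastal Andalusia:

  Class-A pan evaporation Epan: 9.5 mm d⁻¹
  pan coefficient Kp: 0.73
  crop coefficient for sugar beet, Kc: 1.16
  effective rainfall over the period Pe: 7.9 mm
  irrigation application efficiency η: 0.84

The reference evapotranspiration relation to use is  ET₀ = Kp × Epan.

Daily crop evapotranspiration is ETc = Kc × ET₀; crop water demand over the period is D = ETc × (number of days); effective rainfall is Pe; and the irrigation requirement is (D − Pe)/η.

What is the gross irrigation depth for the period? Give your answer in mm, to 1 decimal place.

86.4 mm

ET₀ = 0.73 × 9.5 = 6.9350 mm/d
ETc = Kc × ET₀ = 1.16 × 6.9350 = 8.0446 mm/d
Crop demand D = ETc × 10 d = 8.0446 × 10 = 80.446 mm
D − Pe = 80.446 − 7.9 = 72.546 mm
Gross irrigation = 72.546 / 0.84 = 86.364 mm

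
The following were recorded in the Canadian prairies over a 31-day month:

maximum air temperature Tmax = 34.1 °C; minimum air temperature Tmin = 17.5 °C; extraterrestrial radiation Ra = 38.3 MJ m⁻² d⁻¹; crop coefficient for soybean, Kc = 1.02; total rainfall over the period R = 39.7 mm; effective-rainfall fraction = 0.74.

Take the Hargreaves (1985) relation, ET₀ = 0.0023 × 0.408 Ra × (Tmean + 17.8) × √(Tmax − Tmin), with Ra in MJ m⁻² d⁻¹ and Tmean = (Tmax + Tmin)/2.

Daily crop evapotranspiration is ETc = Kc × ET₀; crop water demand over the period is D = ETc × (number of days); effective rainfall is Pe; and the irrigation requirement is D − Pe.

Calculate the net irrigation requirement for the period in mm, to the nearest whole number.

173 mm

Tmean = (34.1 + 17.5)/2 = 25.80 °C
0.408 Ra = 0.408 × 38.3 = 15.6264 mm/d equivalent
ET₀ = 0.0023 × 15.6264 × (25.80 + 17.8) × √16.6 = 0.0023 × 15.6264 × 43.60 × 4.0743 = 6.3845 mm/d
ETc = Kc × ET₀ = 1.02 × 6.3845 = 6.5122 mm/d
Crop demand D = ETc × 31 d = 6.5122 × 31 = 201.878 mm
Pe = 0.74 × 39.7 = 29.378 mm
D − Pe = 201.878 − 29.378 = 172.500 mm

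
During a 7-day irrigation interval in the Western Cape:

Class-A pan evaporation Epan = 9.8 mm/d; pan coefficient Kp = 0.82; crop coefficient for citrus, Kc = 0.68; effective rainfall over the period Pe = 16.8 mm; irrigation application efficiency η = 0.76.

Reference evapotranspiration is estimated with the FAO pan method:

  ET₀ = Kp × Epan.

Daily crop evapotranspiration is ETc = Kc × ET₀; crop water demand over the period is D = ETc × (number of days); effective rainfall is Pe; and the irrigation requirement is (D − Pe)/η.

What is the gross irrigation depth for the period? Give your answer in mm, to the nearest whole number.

28 mm

ET₀ = 0.82 × 9.8 = 8.0360 mm/d
ETc = Kc × ET₀ = 0.68 × 8.0360 = 5.4645 mm/d
Crop demand D = ETc × 7 d = 5.4645 × 7 = 38.252 mm
D − Pe = 38.252 − 16.8 = 21.452 mm
Gross irrigation = 21.452 / 0.76 = 28.226 mm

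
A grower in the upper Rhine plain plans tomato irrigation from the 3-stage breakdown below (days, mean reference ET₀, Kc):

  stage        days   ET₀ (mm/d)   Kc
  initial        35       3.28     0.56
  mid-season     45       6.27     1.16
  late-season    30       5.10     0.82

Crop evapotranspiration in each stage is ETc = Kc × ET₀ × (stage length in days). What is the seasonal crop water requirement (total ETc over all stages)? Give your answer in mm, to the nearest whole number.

initial: 0.56 × 3.28 × 35 = 64.29 mm
mid-season: 1.16 × 6.27 × 45 = 327.29 mm
late-season: 0.82 × 5.10 × 30 = 125.46 mm
Seasonal total = 517.04 mm

517 mm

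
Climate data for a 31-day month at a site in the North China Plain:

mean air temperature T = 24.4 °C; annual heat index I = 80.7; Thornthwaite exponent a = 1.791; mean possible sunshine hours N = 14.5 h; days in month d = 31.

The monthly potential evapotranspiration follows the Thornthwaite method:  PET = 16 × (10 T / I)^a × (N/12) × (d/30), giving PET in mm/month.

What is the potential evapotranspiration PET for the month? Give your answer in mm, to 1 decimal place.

144.9 mm

10T/I = 10 × 24.4 / 80.7 = 3.0235
(10T/I)^a = 3.0235^1.791 = 7.2543
Uncorrected PET = 16 × 7.2543 = 116.069 mm
Correction = (N/12)(d/30) = (14.5/12)(31/30) = 1.2486
PET = 116.069 × 1.2486 = 144.924 mm/month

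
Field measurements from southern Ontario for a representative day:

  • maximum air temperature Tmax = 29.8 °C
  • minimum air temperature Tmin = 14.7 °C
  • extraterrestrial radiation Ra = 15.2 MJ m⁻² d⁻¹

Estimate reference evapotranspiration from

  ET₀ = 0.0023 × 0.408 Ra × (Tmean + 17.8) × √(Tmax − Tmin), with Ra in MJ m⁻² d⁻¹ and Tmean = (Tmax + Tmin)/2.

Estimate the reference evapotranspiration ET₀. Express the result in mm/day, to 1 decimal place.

2.2 mm/day

Tmean = (29.8 + 14.7)/2 = 22.25 °C
0.408 Ra = 0.408 × 15.2 = 6.2016 mm/d equivalent
ET₀ = 0.0023 × 6.2016 × (22.25 + 17.8) × √15.1 = 0.0023 × 6.2016 × 40.05 × 3.8859 = 2.2199 mm/d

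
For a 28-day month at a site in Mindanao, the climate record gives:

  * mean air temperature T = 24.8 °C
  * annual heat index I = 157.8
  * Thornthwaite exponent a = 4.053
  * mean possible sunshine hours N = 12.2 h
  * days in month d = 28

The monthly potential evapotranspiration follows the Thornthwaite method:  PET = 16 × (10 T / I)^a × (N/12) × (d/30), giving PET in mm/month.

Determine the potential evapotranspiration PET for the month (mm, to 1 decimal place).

10T/I = 10 × 24.8 / 157.8 = 1.5716
(10T/I)^a = 1.5716^4.053 = 6.2485
Uncorrected PET = 16 × 6.2485 = 99.976 mm
Correction = (N/12)(d/30) = (12.2/12)(28/30) = 0.9489
PET = 99.976 × 0.9489 = 94.867 mm/month

94.9 mm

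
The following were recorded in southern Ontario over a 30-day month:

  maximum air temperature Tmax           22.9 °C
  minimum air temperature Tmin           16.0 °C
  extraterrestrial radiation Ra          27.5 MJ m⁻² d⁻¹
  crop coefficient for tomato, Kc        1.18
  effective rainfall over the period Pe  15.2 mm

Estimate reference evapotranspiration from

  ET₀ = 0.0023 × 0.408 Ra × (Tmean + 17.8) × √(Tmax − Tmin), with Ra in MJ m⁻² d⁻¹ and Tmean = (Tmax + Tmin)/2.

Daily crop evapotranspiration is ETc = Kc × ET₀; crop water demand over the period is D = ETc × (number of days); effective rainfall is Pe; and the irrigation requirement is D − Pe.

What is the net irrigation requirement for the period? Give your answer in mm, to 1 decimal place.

Tmean = (22.9 + 16.0)/2 = 19.45 °C
0.408 Ra = 0.408 × 27.5 = 11.2200 mm/d equivalent
ET₀ = 0.0023 × 11.2200 × (19.45 + 17.8) × √6.9 = 0.0023 × 11.2200 × 37.25 × 2.6268 = 2.5251 mm/d
ETc = Kc × ET₀ = 1.18 × 2.5251 = 2.9796 mm/d
Crop demand D = ETc × 30 d = 2.9796 × 30 = 89.388 mm
D − Pe = 89.388 − 15.2 = 74.188 mm

74.2 mm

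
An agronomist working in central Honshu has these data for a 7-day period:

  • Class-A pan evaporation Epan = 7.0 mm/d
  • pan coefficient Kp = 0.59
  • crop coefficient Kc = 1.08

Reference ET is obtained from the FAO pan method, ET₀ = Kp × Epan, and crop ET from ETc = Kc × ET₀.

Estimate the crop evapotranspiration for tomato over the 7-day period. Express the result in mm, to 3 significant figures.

31.2 mm

ET₀ = 0.59 × 7.0 = 4.1300 mm/d
ETc = Kc × ET₀ = 1.08 × 4.1300 = 4.4604 mm/d
Over 7 days: 4.4604 × 7 = 31.223 mm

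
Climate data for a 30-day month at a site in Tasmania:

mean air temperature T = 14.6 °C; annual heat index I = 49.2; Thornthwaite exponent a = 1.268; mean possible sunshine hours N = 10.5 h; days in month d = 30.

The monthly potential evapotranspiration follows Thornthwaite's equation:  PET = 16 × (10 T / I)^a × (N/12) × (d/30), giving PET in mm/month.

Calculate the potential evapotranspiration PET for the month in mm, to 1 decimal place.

10T/I = 10 × 14.6 / 49.2 = 2.9675
(10T/I)^a = 2.9675^1.268 = 3.9718
Uncorrected PET = 16 × 3.9718 = 63.549 mm
Correction = (N/12)(d/30) = (10.5/12)(30/30) = 0.8750
PET = 63.549 × 0.8750 = 55.605 mm/month

55.6 mm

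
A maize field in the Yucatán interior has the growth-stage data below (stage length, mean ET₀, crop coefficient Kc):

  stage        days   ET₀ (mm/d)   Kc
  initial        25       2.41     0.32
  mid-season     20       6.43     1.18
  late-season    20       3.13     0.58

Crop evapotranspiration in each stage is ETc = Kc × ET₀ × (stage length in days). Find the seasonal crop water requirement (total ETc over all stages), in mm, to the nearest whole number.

initial: 0.32 × 2.41 × 25 = 19.28 mm
mid-season: 1.18 × 6.43 × 20 = 151.75 mm
late-season: 0.58 × 3.13 × 20 = 36.31 mm
Seasonal total = 207.34 mm

207 mm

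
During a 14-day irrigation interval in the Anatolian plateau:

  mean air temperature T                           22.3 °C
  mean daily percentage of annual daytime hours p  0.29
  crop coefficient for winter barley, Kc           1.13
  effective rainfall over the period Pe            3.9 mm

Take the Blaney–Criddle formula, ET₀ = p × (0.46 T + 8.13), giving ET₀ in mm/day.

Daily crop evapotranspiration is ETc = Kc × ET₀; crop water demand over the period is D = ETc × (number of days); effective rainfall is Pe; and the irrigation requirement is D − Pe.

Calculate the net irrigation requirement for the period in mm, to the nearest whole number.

ET₀ = 0.29 × (0.46 × 22.3 + 8.13) = 0.29 × 18.388 = 5.3325 mm/d
ETc = Kc × ET₀ = 1.13 × 5.3325 = 6.0257 mm/d
Crop demand D = ETc × 14 d = 6.0257 × 14 = 84.360 mm
D − Pe = 84.360 − 3.9 = 80.460 mm

80 mm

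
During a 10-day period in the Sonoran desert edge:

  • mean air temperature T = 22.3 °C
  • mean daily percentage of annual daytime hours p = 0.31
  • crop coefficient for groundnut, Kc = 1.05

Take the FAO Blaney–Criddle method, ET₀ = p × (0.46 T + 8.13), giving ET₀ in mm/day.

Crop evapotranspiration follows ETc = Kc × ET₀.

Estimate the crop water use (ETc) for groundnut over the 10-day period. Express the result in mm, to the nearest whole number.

ET₀ = 0.31 × (0.46 × 22.3 + 8.13) = 0.31 × 18.388 = 5.7003 mm/d
ETc = Kc × ET₀ = 1.05 × 5.7003 = 5.9853 mm/d
Over 10 days: 5.9853 × 10 = 59.853 mm

60 mm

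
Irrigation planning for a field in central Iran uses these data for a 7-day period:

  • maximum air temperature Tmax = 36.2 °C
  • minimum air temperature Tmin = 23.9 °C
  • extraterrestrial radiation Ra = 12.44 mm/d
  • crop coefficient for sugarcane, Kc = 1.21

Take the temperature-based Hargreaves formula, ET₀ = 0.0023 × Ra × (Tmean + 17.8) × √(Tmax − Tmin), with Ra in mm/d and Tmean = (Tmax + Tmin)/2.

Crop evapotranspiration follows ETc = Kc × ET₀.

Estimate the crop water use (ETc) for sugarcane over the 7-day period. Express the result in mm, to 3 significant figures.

40.7 mm

Tmean = (36.2 + 23.9)/2 = 30.05 °C
ET₀ = 0.0023 × 12.44 × (30.05 + 17.8) × √12.3 = 0.0023 × 12.44 × 47.85 × 3.5071 = 4.8015 mm/d
ETc = Kc × ET₀ = 1.21 × 4.8015 = 5.8098 mm/d
Over 7 days: 5.8098 × 7 = 40.669 mm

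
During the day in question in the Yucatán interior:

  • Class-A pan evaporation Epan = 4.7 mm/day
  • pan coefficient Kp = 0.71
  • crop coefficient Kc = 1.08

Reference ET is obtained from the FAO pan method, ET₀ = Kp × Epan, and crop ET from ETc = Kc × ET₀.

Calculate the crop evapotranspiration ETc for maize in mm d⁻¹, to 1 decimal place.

ET₀ = 0.71 × 4.7 = 3.3370 mm/d
ETc = Kc × ET₀ = 1.08 × 3.3370 = 3.6040 mm/d

3.6 mm d⁻¹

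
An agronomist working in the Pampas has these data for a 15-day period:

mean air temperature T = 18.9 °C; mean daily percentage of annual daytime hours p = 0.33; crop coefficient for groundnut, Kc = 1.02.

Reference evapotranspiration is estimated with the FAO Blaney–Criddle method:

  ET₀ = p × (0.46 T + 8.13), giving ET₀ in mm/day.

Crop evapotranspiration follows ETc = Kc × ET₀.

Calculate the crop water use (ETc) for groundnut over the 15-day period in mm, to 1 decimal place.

84.9 mm

ET₀ = 0.33 × (0.46 × 18.9 + 8.13) = 0.33 × 16.824 = 5.5519 mm/d
ETc = Kc × ET₀ = 1.02 × 5.5519 = 5.6629 mm/d
Over 15 days: 5.6629 × 15 = 84.944 mm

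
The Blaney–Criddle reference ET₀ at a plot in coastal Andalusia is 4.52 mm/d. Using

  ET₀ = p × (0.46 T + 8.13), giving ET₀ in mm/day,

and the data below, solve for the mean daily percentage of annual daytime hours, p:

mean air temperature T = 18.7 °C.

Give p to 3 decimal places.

p = ET₀ / (0.46 T + 8.13) = 4.52 / (0.46 × 18.7 + 8.13) = 4.52 / 16.732 = 0.2701

0.270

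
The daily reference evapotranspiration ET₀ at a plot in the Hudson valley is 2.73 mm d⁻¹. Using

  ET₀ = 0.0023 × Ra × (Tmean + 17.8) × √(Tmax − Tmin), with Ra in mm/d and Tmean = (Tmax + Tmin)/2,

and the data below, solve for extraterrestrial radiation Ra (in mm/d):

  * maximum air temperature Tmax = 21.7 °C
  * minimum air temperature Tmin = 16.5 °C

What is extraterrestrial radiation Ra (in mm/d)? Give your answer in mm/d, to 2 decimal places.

14.11 mm/d

Tmean = 19.10 °C; √ΔT = 2.2804
Ra = ET₀ / [0.0023 × (Tmean+17.8) × √ΔT] = 2.73 / (0.0023 × 36.90 × 2.2804) = 14.106 mm/d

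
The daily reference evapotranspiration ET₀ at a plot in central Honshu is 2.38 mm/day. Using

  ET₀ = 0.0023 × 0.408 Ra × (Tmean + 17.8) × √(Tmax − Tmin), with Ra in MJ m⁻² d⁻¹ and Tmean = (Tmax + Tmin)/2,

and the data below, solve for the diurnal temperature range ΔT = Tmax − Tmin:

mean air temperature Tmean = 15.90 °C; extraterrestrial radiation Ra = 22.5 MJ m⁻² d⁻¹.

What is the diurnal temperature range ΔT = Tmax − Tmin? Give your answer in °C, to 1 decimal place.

√ΔT = ET₀ / [0.0023 × 0.408 × Ra × (Tmean+17.8)] = 2.38 / (0.0023 × 9.1800 × 33.70) = 3.3448
ΔT = 3.3448² = 11.188 °C

11.2 °C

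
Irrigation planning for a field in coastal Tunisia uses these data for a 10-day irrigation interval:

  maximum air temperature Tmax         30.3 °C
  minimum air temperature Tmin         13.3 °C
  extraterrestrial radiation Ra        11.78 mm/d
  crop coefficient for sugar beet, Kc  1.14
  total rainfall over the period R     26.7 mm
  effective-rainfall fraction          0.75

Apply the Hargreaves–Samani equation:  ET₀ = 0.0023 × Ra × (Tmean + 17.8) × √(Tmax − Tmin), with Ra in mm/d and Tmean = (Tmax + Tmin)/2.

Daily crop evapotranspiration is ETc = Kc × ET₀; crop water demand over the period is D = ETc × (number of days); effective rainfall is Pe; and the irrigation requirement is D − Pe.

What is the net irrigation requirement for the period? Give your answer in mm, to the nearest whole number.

Tmean = (30.3 + 13.3)/2 = 21.80 °C
ET₀ = 0.0023 × 11.78 × (21.80 + 17.8) × √17.0 = 0.0023 × 11.78 × 39.60 × 4.1231 = 4.4238 mm/d
ETc = Kc × ET₀ = 1.14 × 4.4238 = 5.0431 mm/d
Crop demand D = ETc × 10 d = 5.0431 × 10 = 50.431 mm
Pe = 0.75 × 26.7 = 20.025 mm
D − Pe = 50.431 − 20.025 = 30.406 mm

30 mm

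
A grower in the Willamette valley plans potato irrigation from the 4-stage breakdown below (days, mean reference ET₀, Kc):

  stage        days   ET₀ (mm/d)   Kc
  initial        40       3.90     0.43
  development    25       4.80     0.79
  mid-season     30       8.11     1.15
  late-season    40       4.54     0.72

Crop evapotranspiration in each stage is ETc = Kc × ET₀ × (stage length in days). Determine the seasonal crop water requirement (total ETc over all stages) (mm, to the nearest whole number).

initial: 0.43 × 3.90 × 40 = 67.08 mm
development: 0.79 × 4.80 × 25 = 94.80 mm
mid-season: 1.15 × 8.11 × 30 = 279.80 mm
late-season: 0.72 × 4.54 × 40 = 130.75 mm
Seasonal total = 572.43 mm

572 mm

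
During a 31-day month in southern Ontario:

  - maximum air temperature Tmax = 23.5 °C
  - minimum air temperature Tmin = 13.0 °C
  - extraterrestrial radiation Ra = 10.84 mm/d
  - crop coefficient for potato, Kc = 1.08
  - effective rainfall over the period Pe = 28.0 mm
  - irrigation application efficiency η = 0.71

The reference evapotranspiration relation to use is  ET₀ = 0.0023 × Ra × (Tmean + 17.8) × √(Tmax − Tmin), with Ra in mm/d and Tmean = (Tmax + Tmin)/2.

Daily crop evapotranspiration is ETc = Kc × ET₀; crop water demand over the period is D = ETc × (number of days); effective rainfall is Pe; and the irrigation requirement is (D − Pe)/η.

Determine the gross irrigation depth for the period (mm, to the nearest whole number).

98 mm

Tmean = (23.5 + 13.0)/2 = 18.25 °C
ET₀ = 0.0023 × 10.84 × (18.25 + 17.8) × √10.5 = 0.0023 × 10.84 × 36.05 × 3.2404 = 2.9125 mm/d
ETc = Kc × ET₀ = 1.08 × 2.9125 = 3.1455 mm/d
Crop demand D = ETc × 31 d = 3.1455 × 31 = 97.511 mm
D − Pe = 97.511 − 28.0 = 69.511 mm
Gross irrigation = 69.511 / 0.71 = 97.903 mm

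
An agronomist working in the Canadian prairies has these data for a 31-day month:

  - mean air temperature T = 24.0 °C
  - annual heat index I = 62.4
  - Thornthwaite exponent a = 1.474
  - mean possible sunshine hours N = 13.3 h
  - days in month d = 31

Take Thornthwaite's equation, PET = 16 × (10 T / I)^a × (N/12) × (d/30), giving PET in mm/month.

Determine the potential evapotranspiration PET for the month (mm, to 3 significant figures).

10T/I = 10 × 24.0 / 62.4 = 3.8462
(10T/I)^a = 3.8462^1.474 = 7.2834
Uncorrected PET = 16 × 7.2834 = 116.534 mm
Correction = (N/12)(d/30) = (13.3/12)(31/30) = 1.1453
PET = 116.534 × 1.1453 = 133.466 mm/month

133 mm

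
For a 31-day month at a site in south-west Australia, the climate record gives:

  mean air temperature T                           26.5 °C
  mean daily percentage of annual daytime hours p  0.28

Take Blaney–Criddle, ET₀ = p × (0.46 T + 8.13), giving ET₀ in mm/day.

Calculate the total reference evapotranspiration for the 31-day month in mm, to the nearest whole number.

ET₀ = 0.28 × (0.46 × 26.5 + 8.13) = 0.28 × 20.320 = 5.6896 mm/d
Monthly total = 5.6896 × 31 = 176.378 mm

176 mm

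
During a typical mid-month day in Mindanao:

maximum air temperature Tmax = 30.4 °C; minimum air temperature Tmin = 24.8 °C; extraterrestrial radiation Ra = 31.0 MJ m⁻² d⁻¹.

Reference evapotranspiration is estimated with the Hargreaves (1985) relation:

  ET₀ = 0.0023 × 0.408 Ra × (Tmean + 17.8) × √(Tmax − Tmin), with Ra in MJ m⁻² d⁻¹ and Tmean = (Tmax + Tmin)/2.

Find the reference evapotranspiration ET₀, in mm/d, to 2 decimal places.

3.13 mm/d

Tmean = (30.4 + 24.8)/2 = 27.60 °C
0.408 Ra = 0.408 × 31.0 = 12.6480 mm/d equivalent
ET₀ = 0.0023 × 12.6480 × (27.60 + 17.8) × √5.6 = 0.0023 × 12.6480 × 45.40 × 2.3664 = 3.1253 mm/d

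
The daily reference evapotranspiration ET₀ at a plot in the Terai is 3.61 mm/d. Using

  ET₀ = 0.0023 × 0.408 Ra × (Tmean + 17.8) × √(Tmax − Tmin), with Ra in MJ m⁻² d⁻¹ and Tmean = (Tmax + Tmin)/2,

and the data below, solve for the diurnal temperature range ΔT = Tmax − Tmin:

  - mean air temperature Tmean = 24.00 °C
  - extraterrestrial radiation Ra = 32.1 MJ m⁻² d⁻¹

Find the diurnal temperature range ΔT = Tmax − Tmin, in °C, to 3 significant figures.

8.22 °C

√ΔT = ET₀ / [0.0023 × 0.408 × Ra × (Tmean+17.8)] = 3.61 / (0.0023 × 13.0968 × 41.80) = 2.8671
ΔT = 2.8671² = 8.220 °C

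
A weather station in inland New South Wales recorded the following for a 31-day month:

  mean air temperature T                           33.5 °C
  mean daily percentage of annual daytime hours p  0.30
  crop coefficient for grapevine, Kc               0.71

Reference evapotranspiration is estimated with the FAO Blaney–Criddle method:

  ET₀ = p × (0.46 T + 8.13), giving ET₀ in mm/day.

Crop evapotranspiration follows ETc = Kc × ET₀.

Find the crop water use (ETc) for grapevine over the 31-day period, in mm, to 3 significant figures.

155 mm

ET₀ = 0.30 × (0.46 × 33.5 + 8.13) = 0.30 × 23.540 = 7.0620 mm/d
ETc = Kc × ET₀ = 0.71 × 7.0620 = 5.0140 mm/d
Over 31 days: 5.0140 × 31 = 155.434 mm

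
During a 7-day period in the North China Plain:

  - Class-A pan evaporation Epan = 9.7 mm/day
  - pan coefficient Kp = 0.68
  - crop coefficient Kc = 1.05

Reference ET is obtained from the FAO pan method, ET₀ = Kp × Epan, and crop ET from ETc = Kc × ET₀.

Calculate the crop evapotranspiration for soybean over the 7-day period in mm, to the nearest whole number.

48 mm

ET₀ = 0.68 × 9.7 = 6.5960 mm/d
ETc = Kc × ET₀ = 1.05 × 6.5960 = 6.9258 mm/d
Over 7 days: 6.9258 × 7 = 48.481 mm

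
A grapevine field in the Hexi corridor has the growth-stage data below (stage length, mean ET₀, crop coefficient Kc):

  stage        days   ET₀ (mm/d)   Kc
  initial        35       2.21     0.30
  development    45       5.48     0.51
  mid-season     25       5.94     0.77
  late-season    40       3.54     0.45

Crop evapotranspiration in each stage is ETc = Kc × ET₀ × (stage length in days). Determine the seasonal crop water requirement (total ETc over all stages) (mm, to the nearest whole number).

327 mm

initial: 0.30 × 2.21 × 35 = 23.21 mm
development: 0.51 × 5.48 × 45 = 125.77 mm
mid-season: 0.77 × 5.94 × 25 = 114.35 mm
late-season: 0.45 × 3.54 × 40 = 63.72 mm
Seasonal total = 327.05 mm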